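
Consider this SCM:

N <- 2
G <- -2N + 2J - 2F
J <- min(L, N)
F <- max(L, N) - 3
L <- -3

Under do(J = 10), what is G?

Intervening sets J = 10 and removes its equation (J <- min(L, N)).
F = max(L, N) - 3  [with L=-3, N=2]  = -1
G = -2N + 2J - 2F  [with N=2, J=10, F=-1]  = 18

18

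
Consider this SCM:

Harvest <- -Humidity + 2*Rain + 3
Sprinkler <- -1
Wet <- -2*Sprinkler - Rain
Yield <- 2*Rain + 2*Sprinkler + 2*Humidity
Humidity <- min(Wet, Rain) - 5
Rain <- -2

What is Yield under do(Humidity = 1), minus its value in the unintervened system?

Intervening sets Humidity = 1 and removes its equation (Humidity <- min(Wet, Rain) - 5).
Yield = 2*Rain + 2*Sprinkler + 2*Humidity  [with Rain=-2, Sprinkler=-1, Humidity=1]  = -4
Without intervention: Wet = -2*Sprinkler - Rain  [with Sprinkler=-1, Rain=-2]  = 4; Humidity = min(Wet, Rain) - 5  [with Wet=4, Rain=-2]  = -7; Yield = 2*Rain + 2*Sprinkler + 2*Humidity  [with Rain=-2, Sprinkler=-1, Humidity=-7]  = -20.
Change = -4 − (-20) = 16.

16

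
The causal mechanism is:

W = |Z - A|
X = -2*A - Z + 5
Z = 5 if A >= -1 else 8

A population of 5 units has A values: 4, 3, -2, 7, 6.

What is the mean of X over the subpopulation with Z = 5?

-10

Conditioning on Z=5 selects the 4 unit(s) with A ∈ {4, 3, 7, 6}. Their X values: -8, -6, -14, -12. Mean = -10.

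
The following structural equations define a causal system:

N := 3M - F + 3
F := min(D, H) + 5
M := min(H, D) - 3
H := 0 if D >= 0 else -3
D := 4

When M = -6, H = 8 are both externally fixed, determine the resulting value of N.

Setting M = -6, H = 8 by intervention discards those variables' equations.
F = min(D, H) + 5  [with D=4, H=8]  = 9
N = 3M - F + 3  [with M=-6, F=9]  = -24

-24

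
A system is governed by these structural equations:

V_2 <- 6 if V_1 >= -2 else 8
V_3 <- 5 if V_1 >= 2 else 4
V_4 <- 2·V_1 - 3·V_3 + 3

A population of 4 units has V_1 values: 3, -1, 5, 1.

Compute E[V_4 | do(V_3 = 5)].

Every unit gets V_3=5 under the intervention. V_4 values become -6, -14, -2, -10; E[V_4|do(V_3=5)] = -8.

-8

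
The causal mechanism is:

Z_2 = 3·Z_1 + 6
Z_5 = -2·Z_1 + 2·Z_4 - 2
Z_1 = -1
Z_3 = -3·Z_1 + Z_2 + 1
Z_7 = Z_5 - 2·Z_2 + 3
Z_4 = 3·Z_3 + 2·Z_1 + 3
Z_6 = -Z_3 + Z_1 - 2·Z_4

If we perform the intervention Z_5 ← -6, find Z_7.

-9

Under do(Z_5=-6), the mechanism Z_5 = -2·Z_1 + 2·Z_4 - 2 is discarded; Z_5 is fixed at -6.
Z_2 = 3·Z_1 + 6  [with Z_1=-1]  = 3
Z_7 = Z_5 - 2·Z_2 + 3  [with Z_5=-6, Z_2=3]  = -9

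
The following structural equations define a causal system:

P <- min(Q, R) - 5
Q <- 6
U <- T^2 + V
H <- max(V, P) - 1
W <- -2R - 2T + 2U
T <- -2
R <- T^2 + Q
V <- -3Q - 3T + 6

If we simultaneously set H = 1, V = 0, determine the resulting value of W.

-8

Under do(H = 1, V = 0), each intervened variable's structural equation is replaced by its fixed value.
R = T^2 + Q  [with T=-2, Q=6]  = 10
U = T^2 + V  [with T=-2, V=0]  = 4
W = -2R - 2T + 2U  [with R=10, T=-2, U=4]  = -8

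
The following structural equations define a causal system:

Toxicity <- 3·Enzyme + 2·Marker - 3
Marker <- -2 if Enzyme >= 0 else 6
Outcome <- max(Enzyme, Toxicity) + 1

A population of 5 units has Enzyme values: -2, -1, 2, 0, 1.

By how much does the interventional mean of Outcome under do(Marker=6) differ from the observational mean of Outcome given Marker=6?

Under do(Marker=6), Marker's equation is replaced by Marker=6 for every unit. Per-unit Outcome: 4, 7, 16, 10, 13. Mean = 10.
Observing Marker=6 restricts to units where Marker's equation naturally yields 6: Enzyme ∈ {-2, -1}. In that subpopulation Outcome = 4, 7, mean 5.5.
Difference = 10 − 5.5 = 4.5.

4.5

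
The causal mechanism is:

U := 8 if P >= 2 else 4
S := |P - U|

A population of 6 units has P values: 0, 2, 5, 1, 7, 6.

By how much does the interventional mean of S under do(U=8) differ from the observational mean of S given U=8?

1.5

Every unit gets U=8 under the intervention. S values become 8, 6, 3, 7, 1, 2; E[S|do(U=8)] = 4.5.
Observing U=8 restricts to units where U's equation naturally yields 8: P ∈ {2, 5, 7, 6}. In that subpopulation S = 6, 3, 1, 2, mean 3.
Difference = 4.5 − 3 = 1.5.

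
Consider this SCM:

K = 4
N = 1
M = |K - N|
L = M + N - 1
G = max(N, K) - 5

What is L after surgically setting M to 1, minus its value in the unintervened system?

-2

Intervening sets M = 1 and removes its equation (M = |K - N|).
L = M + N - 1  [with M=1, N=1]  = 1
Without intervention: M = |K - N|  [with K=4, N=1]  = 3; L = M + N - 1  [with M=3, N=1]  = 3.
Change = 1 − 3 = -2.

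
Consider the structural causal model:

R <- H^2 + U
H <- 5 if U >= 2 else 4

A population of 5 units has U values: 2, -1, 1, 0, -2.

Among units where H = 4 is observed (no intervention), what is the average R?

15.5

Observing H=4 restricts to units where H's equation naturally yields 4: U ∈ {-1, 1, 0, -2}. In that subpopulation R = 15, 17, 16, 14, mean 15.5.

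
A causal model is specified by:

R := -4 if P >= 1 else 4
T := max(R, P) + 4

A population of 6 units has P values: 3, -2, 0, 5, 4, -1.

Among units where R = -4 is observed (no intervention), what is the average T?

Conditioning on R=-4 selects the 3 unit(s) with P ∈ {3, 5, 4}. Their T values: 7, 9, 8. Mean = 8.

8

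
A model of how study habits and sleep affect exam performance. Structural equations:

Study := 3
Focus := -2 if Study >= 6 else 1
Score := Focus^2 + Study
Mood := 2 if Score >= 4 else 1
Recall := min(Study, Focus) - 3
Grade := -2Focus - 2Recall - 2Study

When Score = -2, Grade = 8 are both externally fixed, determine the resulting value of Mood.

1

Setting Score = -2, Grade = 8 by intervention discards those variables' equations.
Mood = 2 if Score >= 4 else 1  [with Score=-2]  = 1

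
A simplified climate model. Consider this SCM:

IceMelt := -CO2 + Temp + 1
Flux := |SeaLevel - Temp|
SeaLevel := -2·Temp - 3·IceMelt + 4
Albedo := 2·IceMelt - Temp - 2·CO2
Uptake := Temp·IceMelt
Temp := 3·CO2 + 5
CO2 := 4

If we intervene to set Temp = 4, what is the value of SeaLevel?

-7

do(Temp=4) replaces the equation Temp := 3·CO2 + 5 with the constant Temp = 4.
IceMelt = -CO2 + Temp + 1  [with CO2=4, Temp=4]  = 1
SeaLevel = -2·Temp - 3·IceMelt + 4  [with Temp=4, IceMelt=1]  = -7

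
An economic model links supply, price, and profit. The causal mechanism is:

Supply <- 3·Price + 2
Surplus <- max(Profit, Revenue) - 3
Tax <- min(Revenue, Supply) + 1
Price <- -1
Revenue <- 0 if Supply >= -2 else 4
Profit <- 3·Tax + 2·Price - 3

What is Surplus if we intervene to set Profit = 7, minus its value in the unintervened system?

7

The intervention breaks the incoming arrows to Profit: Profit <- 3·Tax + 2·Price - 3 no longer applies, and Profit = 7.
Supply = 3·Price + 2  [with Price=-1]  = -1
Revenue = 0 if Supply >= -2 else 4  [with Supply=-1]  = 0
Surplus = max(Profit, Revenue) - 3  [with Profit=7, Revenue=0]  = 4
Without intervention: Supply = 3·Price + 2  [with Price=-1]  = -1; Revenue = 0 if Supply >= -2 else 4  [with Supply=-1]  = 0; Tax = min(Revenue, Supply) + 1  [with Revenue=0, Supply=-1]  = 0; Profit = 3·Tax + 2·Price - 3  [with Tax=0, Price=-1]  = -5; Surplus = max(Profit, Revenue) - 3  [with Profit=-5, Revenue=0]  = -3.
Change = 4 − (-3) = 7.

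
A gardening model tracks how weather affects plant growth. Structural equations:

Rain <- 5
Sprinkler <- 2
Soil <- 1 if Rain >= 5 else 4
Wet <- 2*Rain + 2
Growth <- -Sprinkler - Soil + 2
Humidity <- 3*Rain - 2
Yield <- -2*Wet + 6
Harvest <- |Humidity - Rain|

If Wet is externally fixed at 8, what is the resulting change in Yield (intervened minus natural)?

The intervention breaks the incoming arrows to Wet: Wet <- 2*Rain + 2 no longer applies, and Wet = 8.
Yield = -2*Wet + 6  [with Wet=8]  = -10
Without intervention: Wet = 2*Rain + 2  [with Rain=5]  = 12; Yield = -2*Wet + 6  [with Wet=12]  = -18.
Change = -10 − (-18) = 8.

8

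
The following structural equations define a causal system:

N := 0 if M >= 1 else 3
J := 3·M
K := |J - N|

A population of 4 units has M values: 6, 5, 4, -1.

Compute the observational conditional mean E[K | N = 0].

15

Observing N=0 restricts to units where N's equation naturally yields 0: M ∈ {6, 5, 4}. In that subpopulation K = 18, 15, 12, mean 15.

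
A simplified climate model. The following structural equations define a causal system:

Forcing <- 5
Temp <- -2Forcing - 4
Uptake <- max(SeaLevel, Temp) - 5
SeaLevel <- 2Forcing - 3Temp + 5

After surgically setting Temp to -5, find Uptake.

Under do(Temp=-5), the mechanism Temp <- -2Forcing - 4 is discarded; Temp is fixed at -5.
SeaLevel = 2Forcing - 3Temp + 5  [with Forcing=5, Temp=-5]  = 30
Uptake = max(SeaLevel, Temp) - 5  [with SeaLevel=30, Temp=-5]  = 25

25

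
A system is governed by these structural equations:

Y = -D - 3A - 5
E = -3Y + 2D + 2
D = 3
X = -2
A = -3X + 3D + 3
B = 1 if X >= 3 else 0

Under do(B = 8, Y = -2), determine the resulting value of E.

Setting B = 8, Y = -2 by intervention discards those variables' equations.
E = -3Y + 2D + 2  [with Y=-2, D=3]  = 14

14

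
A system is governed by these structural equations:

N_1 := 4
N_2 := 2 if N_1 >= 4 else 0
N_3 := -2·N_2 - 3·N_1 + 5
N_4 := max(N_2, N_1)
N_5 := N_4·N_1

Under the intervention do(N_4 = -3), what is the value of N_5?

-12

Intervening sets N_4 = -3 and removes its equation (N_4 := max(N_2, N_1)).
N_5 = N_4·N_1  [with N_4=-3, N_1=4]  = -12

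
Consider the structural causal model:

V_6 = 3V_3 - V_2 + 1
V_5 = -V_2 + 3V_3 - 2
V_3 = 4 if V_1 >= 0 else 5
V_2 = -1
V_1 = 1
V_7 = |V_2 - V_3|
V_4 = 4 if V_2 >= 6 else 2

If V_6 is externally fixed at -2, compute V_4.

2

do(V_6=-2) replaces the equation V_6 = 3V_3 - V_2 + 1 with the constant V_6 = -2.
No directed path runs from V_6 to V_4, so V_4 keeps its natural value.
V_4 = 4 if V_2 >= 6 else 2  [with V_2=-1]  = 2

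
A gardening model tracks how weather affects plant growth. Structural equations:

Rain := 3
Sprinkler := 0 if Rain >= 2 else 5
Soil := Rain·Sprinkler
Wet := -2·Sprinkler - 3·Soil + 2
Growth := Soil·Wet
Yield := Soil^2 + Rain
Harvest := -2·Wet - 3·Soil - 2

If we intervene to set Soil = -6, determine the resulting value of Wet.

20

The intervention breaks the incoming arrows to Soil: Soil := Rain·Sprinkler no longer applies, and Soil = -6.
Sprinkler = 0 if Rain >= 2 else 5  [with Rain=3]  = 0
Wet = -2·Sprinkler - 3·Soil + 2  [with Sprinkler=0, Soil=-6]  = 20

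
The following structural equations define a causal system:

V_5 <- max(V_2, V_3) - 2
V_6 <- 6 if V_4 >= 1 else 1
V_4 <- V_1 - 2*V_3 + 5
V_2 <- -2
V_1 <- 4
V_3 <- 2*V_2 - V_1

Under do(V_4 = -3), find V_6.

1

Under do(V_4=-3), the mechanism V_4 <- V_1 - 2*V_3 + 5 is discarded; V_4 is fixed at -3.
V_6 = 6 if V_4 >= 1 else 1  [with V_4=-3]  = 1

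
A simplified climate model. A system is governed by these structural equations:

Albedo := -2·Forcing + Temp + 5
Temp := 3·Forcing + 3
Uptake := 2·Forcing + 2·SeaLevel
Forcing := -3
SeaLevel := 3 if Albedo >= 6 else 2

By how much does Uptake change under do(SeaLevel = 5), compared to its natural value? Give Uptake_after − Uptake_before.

Intervening sets SeaLevel = 5 and removes its equation (SeaLevel := 3 if Albedo >= 6 else 2).
Uptake = 2·Forcing + 2·SeaLevel  [with Forcing=-3, SeaLevel=5]  = 4
Without intervention: Temp = 3·Forcing + 3  [with Forcing=-3]  = -6; Albedo = -2·Forcing + Temp + 5  [with Forcing=-3, Temp=-6]  = 5; SeaLevel = 3 if Albedo >= 6 else 2  [with Albedo=5]  = 2; Uptake = 2·Forcing + 2·SeaLevel  [with Forcing=-3, SeaLevel=2]  = -2.
Change = 4 − (-2) = 6.

6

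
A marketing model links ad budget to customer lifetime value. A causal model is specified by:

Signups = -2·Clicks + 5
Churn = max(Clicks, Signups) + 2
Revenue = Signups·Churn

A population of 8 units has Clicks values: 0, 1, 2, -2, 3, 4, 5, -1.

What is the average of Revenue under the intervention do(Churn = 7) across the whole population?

The intervention sets Churn=7 in all 8 units regardless of Clicks. Recomputing Revenue per unit gives 35, 21, 7, 63, -7, -21, -35, 49; average 14.

14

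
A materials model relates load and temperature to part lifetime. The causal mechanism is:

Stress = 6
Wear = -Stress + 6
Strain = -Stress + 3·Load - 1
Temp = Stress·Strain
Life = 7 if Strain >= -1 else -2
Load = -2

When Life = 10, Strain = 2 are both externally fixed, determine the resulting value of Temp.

Under do(Life = 10, Strain = 2), each intervened variable's structural equation is replaced by its fixed value.
Temp = Stress·Strain  [with Stress=6, Strain=2]  = 12

12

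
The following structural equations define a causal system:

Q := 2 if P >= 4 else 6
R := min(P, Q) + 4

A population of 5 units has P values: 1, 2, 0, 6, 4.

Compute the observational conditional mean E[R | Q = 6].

5

Observing Q=6 restricts to units where Q's equation naturally yields 6: P ∈ {1, 2, 0}. In that subpopulation R = 5, 6, 4, mean 5.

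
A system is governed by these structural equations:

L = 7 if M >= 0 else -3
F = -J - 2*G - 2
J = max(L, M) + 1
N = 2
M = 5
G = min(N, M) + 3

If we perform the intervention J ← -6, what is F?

-6

The intervention breaks the incoming arrows to J: J = max(L, M) + 1 no longer applies, and J = -6.
G = min(N, M) + 3  [with N=2, M=5]  = 5
F = -J - 2*G - 2  [with J=-6, G=5]  = -6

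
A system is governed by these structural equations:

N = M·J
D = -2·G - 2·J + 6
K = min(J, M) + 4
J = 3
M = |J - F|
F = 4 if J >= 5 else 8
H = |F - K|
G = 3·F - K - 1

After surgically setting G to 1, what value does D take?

do(G=1) replaces the equation G = 3·F - K - 1 with the constant G = 1.
D = -2·G - 2·J + 6  [with G=1, J=3]  = -2

-2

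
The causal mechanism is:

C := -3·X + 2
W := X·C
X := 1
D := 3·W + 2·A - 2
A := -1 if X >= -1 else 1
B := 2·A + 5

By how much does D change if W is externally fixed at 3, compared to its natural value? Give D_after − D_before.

12

The intervention breaks the incoming arrows to W: W := X·C no longer applies, and W = 3.
A = -1 if X >= -1 else 1  [with X=1]  = -1
D = 3·W + 2·A - 2  [with W=3, A=-1]  = 5
Without intervention: C = -3·X + 2  [with X=1]  = -1; W = X·C  [with X=1, C=-1]  = -1; A = -1 if X >= -1 else 1  [with X=1]  = -1; D = 3·W + 2·A - 2  [with W=-1, A=-1]  = -7.
Change = 5 − (-7) = 12.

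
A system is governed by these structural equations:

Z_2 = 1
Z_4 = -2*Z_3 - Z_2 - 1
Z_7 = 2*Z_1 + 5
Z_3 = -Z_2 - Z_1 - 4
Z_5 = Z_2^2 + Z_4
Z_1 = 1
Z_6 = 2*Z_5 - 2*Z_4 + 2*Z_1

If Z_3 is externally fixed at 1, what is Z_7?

7

The intervention breaks the incoming arrows to Z_3: Z_3 = -Z_2 - Z_1 - 4 no longer applies, and Z_3 = 1.
Z_7 is not downstream of the intervention, so its value is determined by the original equations.
Z_7 = 2*Z_1 + 5  [with Z_1=1]  = 7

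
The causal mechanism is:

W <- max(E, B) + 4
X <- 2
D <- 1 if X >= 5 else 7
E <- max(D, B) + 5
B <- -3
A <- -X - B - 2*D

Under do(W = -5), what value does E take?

12

do(W=-5) replaces the equation W <- max(E, B) + 4 with the constant W = -5.
No directed path runs from W to E, so E keeps its natural value.
D = 1 if X >= 5 else 7  [with X=2]  = 7
E = max(D, B) + 5  [with D=7, B=-3]  = 12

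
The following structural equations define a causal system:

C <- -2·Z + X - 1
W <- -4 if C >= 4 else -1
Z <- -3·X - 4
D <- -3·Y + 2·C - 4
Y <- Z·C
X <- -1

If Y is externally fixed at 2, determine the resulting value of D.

Intervening sets Y = 2 and removes its equation (Y <- Z·C).
Z = -3·X - 4  [with X=-1]  = -1
C = -2·Z + X - 1  [with Z=-1, X=-1]  = 0
D = -3·Y + 2·C - 4  [with Y=2, C=0]  = -10

-10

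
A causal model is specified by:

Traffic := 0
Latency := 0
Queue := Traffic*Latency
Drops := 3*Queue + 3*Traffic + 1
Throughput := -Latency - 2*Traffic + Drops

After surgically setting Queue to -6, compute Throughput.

do(Queue=-6) replaces the equation Queue := Traffic*Latency with the constant Queue = -6.
Drops = 3*Queue + 3*Traffic + 1  [with Queue=-6, Traffic=0]  = -17
Throughput = -Latency - 2*Traffic + Drops  [with Latency=0, Traffic=0, Drops=-17]  = -17

-17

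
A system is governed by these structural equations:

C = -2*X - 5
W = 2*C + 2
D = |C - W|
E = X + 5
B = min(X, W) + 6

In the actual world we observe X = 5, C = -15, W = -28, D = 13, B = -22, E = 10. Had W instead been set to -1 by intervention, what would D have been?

The intervention breaks the incoming arrows to W: W = 2*C + 2 no longer applies, and W = -1.
C = -2*X - 5  [with X=5]  = -15
D = |C - W|  [with C=-15, W=-1]  = 14

14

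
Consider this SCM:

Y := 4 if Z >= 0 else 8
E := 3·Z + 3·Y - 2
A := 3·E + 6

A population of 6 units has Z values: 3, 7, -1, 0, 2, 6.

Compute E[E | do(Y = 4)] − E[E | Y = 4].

Every unit gets Y=4 under the intervention. E values become 19, 31, 7, 10, 16, 28; E[E|do(Y=4)] = 18.5.
Observing Y=4 restricts to units where Y's equation naturally yields 4: Z ∈ {3, 7, 0, 2, 6}. In that subpopulation E = 19, 31, 10, 16, 28, mean 20.8.
Difference = 18.5 − 20.8 = -2.3.

-2.3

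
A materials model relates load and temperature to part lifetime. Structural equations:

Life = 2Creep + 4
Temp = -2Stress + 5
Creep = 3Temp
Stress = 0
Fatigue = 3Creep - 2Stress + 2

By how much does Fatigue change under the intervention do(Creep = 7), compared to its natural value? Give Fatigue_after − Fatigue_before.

The intervention breaks the incoming arrows to Creep: Creep = 3Temp no longer applies, and Creep = 7.
Fatigue = 3Creep - 2Stress + 2  [with Creep=7, Stress=0]  = 23
Without intervention: Temp = -2Stress + 5  [with Stress=0]  = 5; Creep = 3Temp  [with Temp=5]  = 15; Fatigue = 3Creep - 2Stress + 2  [with Creep=15, Stress=0]  = 47.
Change = 23 − 47 = -24.

-24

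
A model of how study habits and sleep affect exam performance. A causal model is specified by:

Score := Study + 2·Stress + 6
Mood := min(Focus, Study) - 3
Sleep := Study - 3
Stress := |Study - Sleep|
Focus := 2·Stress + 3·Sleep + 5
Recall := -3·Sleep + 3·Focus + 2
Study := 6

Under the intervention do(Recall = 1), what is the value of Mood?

3

Intervening sets Recall = 1 and removes its equation (Recall := -3·Sleep + 3·Focus + 2).
Since Mood is not a descendant of the intervened variable, it is unaffected.
Sleep = Study - 3  [with Study=6]  = 3
Stress = |Study - Sleep|  [with Study=6, Sleep=3]  = 3
Focus = 2·Stress + 3·Sleep + 5  [with Stress=3, Sleep=3]  = 20
Mood = min(Focus, Study) - 3  [with Focus=20, Study=6]  = 3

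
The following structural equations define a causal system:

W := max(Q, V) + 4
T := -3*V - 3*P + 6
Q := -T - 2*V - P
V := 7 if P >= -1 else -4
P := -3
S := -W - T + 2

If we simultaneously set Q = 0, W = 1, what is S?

The joint intervention fixes Q = 0, W = 1, removing each variable's own equation.
V = 7 if P >= -1 else -4  [with P=-3]  = -4
T = -3*V - 3*P + 6  [with V=-4, P=-3]  = 27
S = -W - T + 2  [with W=1, T=27]  = -26

-26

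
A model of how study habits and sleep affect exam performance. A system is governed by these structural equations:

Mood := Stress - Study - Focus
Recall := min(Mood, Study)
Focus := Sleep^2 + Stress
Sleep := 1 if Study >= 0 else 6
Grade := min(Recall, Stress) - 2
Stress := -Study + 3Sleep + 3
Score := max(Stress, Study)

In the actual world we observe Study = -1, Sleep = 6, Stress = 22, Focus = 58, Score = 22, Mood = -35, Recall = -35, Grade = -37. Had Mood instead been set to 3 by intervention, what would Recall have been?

-1

Intervening sets Mood = 3 and removes its equation (Mood := Stress - Study - Focus).
Recall = min(Mood, Study)  [with Mood=3, Study=-1]  = -1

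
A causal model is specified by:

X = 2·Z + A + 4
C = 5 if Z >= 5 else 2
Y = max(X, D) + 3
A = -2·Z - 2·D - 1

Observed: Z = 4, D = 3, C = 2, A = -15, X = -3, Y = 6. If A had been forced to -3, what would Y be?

Under do(A=-3), the mechanism A = -2·Z - 2·D - 1 is discarded; A is fixed at -3.
X = 2·Z + A + 4  [with Z=4, A=-3]  = 9
Y = max(X, D) + 3  [with X=9, D=3]  = 12

12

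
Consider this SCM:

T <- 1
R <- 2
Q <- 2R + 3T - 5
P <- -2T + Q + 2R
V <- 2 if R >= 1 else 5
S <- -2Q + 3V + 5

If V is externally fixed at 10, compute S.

The intervention breaks the incoming arrows to V: V <- 2 if R >= 1 else 5 no longer applies, and V = 10.
Q = 2R + 3T - 5  [with R=2, T=1]  = 2
S = -2Q + 3V + 5  [with Q=2, V=10]  = 31

31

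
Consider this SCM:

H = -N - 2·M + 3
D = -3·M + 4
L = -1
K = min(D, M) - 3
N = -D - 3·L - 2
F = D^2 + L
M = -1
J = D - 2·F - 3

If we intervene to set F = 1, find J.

2

Under do(F=1), the mechanism F = D^2 + L is discarded; F is fixed at 1.
D = -3·M + 4  [with M=-1]  = 7
J = D - 2·F - 3  [with D=7, F=1]  = 2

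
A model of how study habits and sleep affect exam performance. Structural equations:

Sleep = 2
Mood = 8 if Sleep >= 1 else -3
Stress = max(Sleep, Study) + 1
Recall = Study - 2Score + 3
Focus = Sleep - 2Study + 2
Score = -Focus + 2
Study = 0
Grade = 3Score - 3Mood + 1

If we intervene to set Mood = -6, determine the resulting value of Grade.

13

Intervening sets Mood = -6 and removes its equation (Mood = 8 if Sleep >= 1 else -3).
Focus = Sleep - 2Study + 2  [with Sleep=2, Study=0]  = 4
Score = -Focus + 2  [with Focus=4]  = -2
Grade = 3Score - 3Mood + 1  [with Score=-2, Mood=-6]  = 13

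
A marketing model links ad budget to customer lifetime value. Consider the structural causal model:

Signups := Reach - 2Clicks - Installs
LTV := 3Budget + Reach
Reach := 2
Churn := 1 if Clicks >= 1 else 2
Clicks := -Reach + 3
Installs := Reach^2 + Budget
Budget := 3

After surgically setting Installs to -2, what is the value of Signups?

2

Intervening sets Installs = -2 and removes its equation (Installs := Reach^2 + Budget).
Clicks = -Reach + 3  [with Reach=2]  = 1
Signups = Reach - 2Clicks - Installs  [with Reach=2, Clicks=1, Installs=-2]  = 2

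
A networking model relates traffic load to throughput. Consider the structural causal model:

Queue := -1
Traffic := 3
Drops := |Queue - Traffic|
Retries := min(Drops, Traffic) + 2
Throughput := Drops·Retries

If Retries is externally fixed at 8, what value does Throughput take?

Intervening sets Retries = 8 and removes its equation (Retries := min(Drops, Traffic) + 2).
Drops = |Queue - Traffic|  [with Queue=-1, Traffic=3]  = 4
Throughput = Drops·Retries  [with Drops=4, Retries=8]  = 32

32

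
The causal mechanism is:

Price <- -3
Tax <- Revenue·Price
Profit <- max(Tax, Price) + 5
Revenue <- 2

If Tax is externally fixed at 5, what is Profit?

10

The intervention breaks the incoming arrows to Tax: Tax <- Revenue·Price no longer applies, and Tax = 5.
Profit = max(Tax, Price) + 5  [with Tax=5, Price=-3]  = 10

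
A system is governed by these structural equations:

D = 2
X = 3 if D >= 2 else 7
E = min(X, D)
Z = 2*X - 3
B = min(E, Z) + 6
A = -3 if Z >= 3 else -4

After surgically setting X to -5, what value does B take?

-7

do(X=-5) replaces the equation X = 3 if D >= 2 else 7 with the constant X = -5.
E = min(X, D)  [with X=-5, D=2]  = -5
Z = 2*X - 3  [with X=-5]  = -13
B = min(E, Z) + 6  [with E=-5, Z=-13]  = -7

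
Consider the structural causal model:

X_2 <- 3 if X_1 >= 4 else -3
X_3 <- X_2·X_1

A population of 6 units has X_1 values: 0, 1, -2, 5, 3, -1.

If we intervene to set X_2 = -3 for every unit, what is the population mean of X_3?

-3

do(X_2=-3) breaks X_2's dependence on X_1. With X_2=-3 fixed, X_3 across the units is 0, -3, 6, -15, -9, 3, mean -3.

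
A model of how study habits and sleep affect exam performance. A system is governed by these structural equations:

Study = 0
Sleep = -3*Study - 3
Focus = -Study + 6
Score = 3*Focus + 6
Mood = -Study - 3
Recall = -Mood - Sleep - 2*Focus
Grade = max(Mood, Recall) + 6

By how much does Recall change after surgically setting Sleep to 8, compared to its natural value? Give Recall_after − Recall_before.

Under do(Sleep=8), the mechanism Sleep = -3*Study - 3 is discarded; Sleep is fixed at 8.
Focus = -Study + 6  [with Study=0]  = 6
Mood = -Study - 3  [with Study=0]  = -3
Recall = -Mood - Sleep - 2*Focus  [with Mood=-3, Sleep=8, Focus=6]  = -17
Without intervention: Sleep = -3*Study - 3  [with Study=0]  = -3; Focus = -Study + 6  [with Study=0]  = 6; Mood = -Study - 3  [with Study=0]  = -3; Recall = -Mood - Sleep - 2*Focus  [with Mood=-3, Sleep=-3, Focus=6]  = -6.
Change = -17 − (-6) = -11.

-11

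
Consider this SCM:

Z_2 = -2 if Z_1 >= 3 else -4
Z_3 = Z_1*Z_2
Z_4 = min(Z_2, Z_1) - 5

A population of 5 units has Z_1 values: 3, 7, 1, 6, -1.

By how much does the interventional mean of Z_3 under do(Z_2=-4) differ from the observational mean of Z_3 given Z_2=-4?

Every unit gets Z_2=-4 under the intervention. Z_3 values become -12, -28, -4, -24, 4; E[Z_3|do(Z_2=-4)] = -12.8.
E[Z_3|Z_2=-4] averages over only the 2 units with Z_2=-4 (Z_1 = 1, -1): Z_3 = -4, 4, mean 0.
Difference = -12.8 − 0 = -12.8.

-12.8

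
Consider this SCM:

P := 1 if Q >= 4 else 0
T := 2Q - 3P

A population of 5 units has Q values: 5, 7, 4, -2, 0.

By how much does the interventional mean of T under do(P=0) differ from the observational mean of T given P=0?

The intervention sets P=0 in all 5 units regardless of Q. Recomputing T per unit gives 10, 14, 8, -4, 0; average 5.6.
Conditioning on P=0 selects the 2 unit(s) with Q ∈ {-2, 0}. Their T values: -4, 0. Mean = -2.
Difference = 5.6 − (-2) = 7.6.

7.6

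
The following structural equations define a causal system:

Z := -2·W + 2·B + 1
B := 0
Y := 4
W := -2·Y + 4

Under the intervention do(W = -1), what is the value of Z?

3

The intervention breaks the incoming arrows to W: W := -2·Y + 4 no longer applies, and W = -1.
Z = -2·W + 2·B + 1  [with W=-1, B=0]  = 3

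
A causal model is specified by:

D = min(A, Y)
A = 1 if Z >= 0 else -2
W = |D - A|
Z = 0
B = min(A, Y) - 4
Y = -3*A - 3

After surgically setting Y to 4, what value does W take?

do(Y=4) replaces the equation Y = -3*A - 3 with the constant Y = 4.
A = 1 if Z >= 0 else -2  [with Z=0]  = 1
D = min(A, Y)  [with A=1, Y=4]  = 1
W = |D - A|  [with D=1, A=1]  = 0

0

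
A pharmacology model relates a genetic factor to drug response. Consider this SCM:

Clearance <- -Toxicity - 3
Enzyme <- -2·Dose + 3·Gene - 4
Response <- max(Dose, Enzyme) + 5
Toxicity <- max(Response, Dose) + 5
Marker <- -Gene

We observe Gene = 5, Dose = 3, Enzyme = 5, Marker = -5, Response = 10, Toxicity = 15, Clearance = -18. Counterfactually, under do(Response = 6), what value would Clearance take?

Under do(Response=6), the mechanism Response <- max(Dose, Enzyme) + 5 is discarded; Response is fixed at 6.
Toxicity = max(Response, Dose) + 5  [with Response=6, Dose=3]  = 11
Clearance = -Toxicity - 3  [with Toxicity=11]  = -14

-14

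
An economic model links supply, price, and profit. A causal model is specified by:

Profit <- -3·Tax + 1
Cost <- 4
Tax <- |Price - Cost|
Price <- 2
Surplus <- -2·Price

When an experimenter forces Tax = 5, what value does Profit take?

The intervention breaks the incoming arrows to Tax: Tax <- |Price - Cost| no longer applies, and Tax = 5.
Profit = -3·Tax + 1  [with Tax=5]  = -14

-14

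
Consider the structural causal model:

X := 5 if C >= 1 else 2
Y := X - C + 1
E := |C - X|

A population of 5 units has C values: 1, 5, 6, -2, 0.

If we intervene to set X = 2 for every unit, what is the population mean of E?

Under do(X=2), X's equation is replaced by X=2 for every unit. Per-unit E: 1, 3, 4, 4, 2. Mean = 2.8.

2.8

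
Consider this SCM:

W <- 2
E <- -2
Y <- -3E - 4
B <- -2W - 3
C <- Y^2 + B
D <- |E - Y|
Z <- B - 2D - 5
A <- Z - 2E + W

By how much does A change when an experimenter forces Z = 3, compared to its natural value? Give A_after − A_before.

do(Z=3) replaces the equation Z <- B - 2D - 5 with the constant Z = 3.
A = Z - 2E + W  [with Z=3, E=-2, W=2]  = 9
Without intervention: Y = -3E - 4  [with E=-2]  = 2; B = -2W - 3  [with W=2]  = -7; D = |E - Y|  [with E=-2, Y=2]  = 4; Z = B - 2D - 5  [with B=-7, D=4]  = -20; A = Z - 2E + W  [with Z=-20, E=-2, W=2]  = -14.
Change = 9 − (-14) = 23.

23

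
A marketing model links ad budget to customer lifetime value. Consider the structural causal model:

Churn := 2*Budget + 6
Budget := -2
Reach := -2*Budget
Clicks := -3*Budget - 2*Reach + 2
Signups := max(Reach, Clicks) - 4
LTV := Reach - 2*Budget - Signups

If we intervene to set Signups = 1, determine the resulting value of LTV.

Under do(Signups=1), the mechanism Signups := max(Reach, Clicks) - 4 is discarded; Signups is fixed at 1.
Reach = -2*Budget  [with Budget=-2]  = 4
LTV = Reach - 2*Budget - Signups  [with Reach=4, Budget=-2, Signups=1]  = 7

7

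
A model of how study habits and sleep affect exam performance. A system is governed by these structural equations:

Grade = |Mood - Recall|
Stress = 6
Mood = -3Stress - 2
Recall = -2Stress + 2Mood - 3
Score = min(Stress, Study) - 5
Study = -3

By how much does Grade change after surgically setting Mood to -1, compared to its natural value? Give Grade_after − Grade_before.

Under do(Mood=-1), the mechanism Mood = -3Stress - 2 is discarded; Mood is fixed at -1.
Recall = -2Stress + 2Mood - 3  [with Stress=6, Mood=-1]  = -17
Grade = |Mood - Recall|  [with Mood=-1, Recall=-17]  = 16
Without intervention: Mood = -3Stress - 2  [with Stress=6]  = -20; Recall = -2Stress + 2Mood - 3  [with Stress=6, Mood=-20]  = -55; Grade = |Mood - Recall|  [with Mood=-20, Recall=-55]  = 35.
Change = 16 − 35 = -19.

-19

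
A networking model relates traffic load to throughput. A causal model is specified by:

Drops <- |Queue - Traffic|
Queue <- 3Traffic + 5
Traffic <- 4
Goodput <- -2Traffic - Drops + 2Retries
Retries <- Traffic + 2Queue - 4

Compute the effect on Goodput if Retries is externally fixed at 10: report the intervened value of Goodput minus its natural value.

Intervening sets Retries = 10 and removes its equation (Retries <- Traffic + 2Queue - 4).
Queue = 3Traffic + 5  [with Traffic=4]  = 17
Drops = |Queue - Traffic|  [with Queue=17, Traffic=4]  = 13
Goodput = -2Traffic - Drops + 2Retries  [with Traffic=4, Drops=13, Retries=10]  = -1
Without intervention: Queue = 3Traffic + 5  [with Traffic=4]  = 17; Drops = |Queue - Traffic|  [with Queue=17, Traffic=4]  = 13; Retries = Traffic + 2Queue - 4  [with Traffic=4, Queue=17]  = 34; Goodput = -2Traffic - Drops + 2Retries  [with Traffic=4, Drops=13, Retries=34]  = 47.
Change = -1 − 47 = -48.

-48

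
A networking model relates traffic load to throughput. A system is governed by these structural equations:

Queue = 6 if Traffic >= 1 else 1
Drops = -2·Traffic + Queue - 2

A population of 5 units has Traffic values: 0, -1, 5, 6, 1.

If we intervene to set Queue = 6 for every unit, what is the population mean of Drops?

-0.4

Every unit gets Queue=6 under the intervention. Drops values become 4, 6, -6, -8, 2; E[Drops|do(Queue=6)] = -0.4.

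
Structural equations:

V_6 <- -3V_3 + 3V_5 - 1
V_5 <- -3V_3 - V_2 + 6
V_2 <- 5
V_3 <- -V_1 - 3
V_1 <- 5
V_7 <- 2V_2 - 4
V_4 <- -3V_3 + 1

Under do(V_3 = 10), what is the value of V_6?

-118

The intervention breaks the incoming arrows to V_3: V_3 <- -V_1 - 3 no longer applies, and V_3 = 10.
V_5 = -3V_3 - V_2 + 6  [with V_3=10, V_2=5]  = -29
V_6 = -3V_3 + 3V_5 - 1  [with V_3=10, V_5=-29]  = -118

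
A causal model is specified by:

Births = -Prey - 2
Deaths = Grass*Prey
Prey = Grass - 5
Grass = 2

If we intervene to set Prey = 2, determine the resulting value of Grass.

2

Under do(Prey=2), the mechanism Prey = Grass - 5 is discarded; Prey is fixed at 2.
Grass is not downstream of the intervention, so its value is determined by the original equations.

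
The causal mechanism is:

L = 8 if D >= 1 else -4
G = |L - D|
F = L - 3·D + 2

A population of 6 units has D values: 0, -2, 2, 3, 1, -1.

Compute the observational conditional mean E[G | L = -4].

Conditioning on L=-4 selects the 3 unit(s) with D ∈ {0, -2, -1}. Their G values: 4, 2, 3. Mean = 3.

3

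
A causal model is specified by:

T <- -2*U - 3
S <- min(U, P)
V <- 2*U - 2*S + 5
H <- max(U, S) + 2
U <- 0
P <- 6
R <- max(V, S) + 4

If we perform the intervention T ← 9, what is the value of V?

Under do(T=9), the mechanism T <- -2*U - 3 is discarded; T is fixed at 9.
Since V is not a descendant of the intervened variable, it is unaffected.
S = min(U, P)  [with U=0, P=6]  = 0
V = 2*U - 2*S + 5  [with U=0, S=0]  = 5

5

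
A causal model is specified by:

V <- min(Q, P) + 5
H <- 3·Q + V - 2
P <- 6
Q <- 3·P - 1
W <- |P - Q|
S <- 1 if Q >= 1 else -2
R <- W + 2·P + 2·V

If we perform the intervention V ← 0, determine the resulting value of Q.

17

The intervention breaks the incoming arrows to V: V <- min(Q, P) + 5 no longer applies, and V = 0.
Since Q is not a descendant of the intervened variable, it is unaffected.
Q = 3·P - 1  [with P=6]  = 17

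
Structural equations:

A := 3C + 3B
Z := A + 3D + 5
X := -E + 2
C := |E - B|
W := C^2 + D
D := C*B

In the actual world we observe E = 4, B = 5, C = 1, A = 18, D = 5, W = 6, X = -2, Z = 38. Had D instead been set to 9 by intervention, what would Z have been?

do(D=9) replaces the equation D := C*B with the constant D = 9.
C = |E - B|  [with E=4, B=5]  = 1
A = 3C + 3B  [with C=1, B=5]  = 18
Z = A + 3D + 5  [with A=18, D=9]  = 50

50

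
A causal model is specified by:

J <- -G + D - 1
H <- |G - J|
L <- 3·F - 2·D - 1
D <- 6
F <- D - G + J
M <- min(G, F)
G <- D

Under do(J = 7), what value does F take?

do(J=7) replaces the equation J <- -G + D - 1 with the constant J = 7.
G = D  [with D=6]  = 6
F = D - G + J  [with D=6, G=6, J=7]  = 7

7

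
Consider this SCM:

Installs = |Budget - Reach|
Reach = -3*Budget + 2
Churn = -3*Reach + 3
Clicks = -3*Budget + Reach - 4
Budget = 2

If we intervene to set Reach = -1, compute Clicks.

The intervention breaks the incoming arrows to Reach: Reach = -3*Budget + 2 no longer applies, and Reach = -1.
Clicks = -3*Budget + Reach - 4  [with Budget=2, Reach=-1]  = -11

-11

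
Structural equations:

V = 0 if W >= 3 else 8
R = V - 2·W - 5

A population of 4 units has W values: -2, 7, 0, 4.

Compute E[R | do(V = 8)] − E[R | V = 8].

-6.5

do(V=8) breaks V's dependence on W. With V=8 fixed, R across the units is 7, -11, 3, -5, mean -1.5.
Observing V=8 restricts to units where V's equation naturally yields 8: W ∈ {-2, 0}. In that subpopulation R = 7, 3, mean 5.
Difference = -1.5 − 5 = -6.5.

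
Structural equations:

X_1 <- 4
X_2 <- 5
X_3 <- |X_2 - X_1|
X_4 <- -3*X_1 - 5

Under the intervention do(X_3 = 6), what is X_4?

-17

The intervention breaks the incoming arrows to X_3: X_3 <- |X_2 - X_1| no longer applies, and X_3 = 6.
X_4 is not downstream of the intervention, so its value is determined by the original equations.
X_4 = -3*X_1 - 5  [with X_1=4]  = -17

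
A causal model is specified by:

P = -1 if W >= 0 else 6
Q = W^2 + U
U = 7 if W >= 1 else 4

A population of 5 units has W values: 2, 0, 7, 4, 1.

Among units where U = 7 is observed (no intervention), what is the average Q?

24.5

E[Q|U=7] averages over only the 4 units with U=7 (W = 2, 7, 4, 1): Q = 11, 56, 23, 8, mean 24.5.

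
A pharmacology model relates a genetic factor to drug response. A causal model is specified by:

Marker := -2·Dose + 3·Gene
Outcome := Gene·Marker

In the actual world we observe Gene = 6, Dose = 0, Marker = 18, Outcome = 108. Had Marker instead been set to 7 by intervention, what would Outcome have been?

The intervention breaks the incoming arrows to Marker: Marker := -2·Dose + 3·Gene no longer applies, and Marker = 7.
Outcome = Gene·Marker  [with Gene=6, Marker=7]  = 42

42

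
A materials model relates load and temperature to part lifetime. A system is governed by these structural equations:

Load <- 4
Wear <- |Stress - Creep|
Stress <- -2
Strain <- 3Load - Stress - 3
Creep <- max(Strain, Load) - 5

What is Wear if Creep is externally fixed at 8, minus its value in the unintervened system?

Intervening sets Creep = 8 and removes its equation (Creep <- max(Strain, Load) - 5).
Wear = |Stress - Creep|  [with Stress=-2, Creep=8]  = 10
Without intervention: Strain = 3Load - Stress - 3  [with Load=4, Stress=-2]  = 11; Creep = max(Strain, Load) - 5  [with Strain=11, Load=4]  = 6; Wear = |Stress - Creep|  [with Stress=-2, Creep=6]  = 8.
Change = 10 − 8 = 2.

2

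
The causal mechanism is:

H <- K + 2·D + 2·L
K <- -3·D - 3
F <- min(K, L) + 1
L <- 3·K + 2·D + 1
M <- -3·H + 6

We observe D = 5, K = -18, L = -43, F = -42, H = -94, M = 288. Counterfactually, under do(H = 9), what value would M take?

The intervention breaks the incoming arrows to H: H <- K + 2·D + 2·L no longer applies, and H = 9.
M = -3·H + 6  [with H=9]  = -21

-21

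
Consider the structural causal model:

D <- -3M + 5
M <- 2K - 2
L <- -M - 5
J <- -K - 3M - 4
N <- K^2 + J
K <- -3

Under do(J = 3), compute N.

12

do(J=3) replaces the equation J <- -K - 3M - 4 with the constant J = 3.
N = K^2 + J  [with K=-3, J=3]  = 12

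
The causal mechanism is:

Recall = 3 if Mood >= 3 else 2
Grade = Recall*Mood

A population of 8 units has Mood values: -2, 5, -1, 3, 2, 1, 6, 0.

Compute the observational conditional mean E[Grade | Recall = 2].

0

Observing Recall=2 restricts to units where Recall's equation naturally yields 2: Mood ∈ {-2, -1, 2, 1, 0}. In that subpopulation Grade = -4, -2, 4, 2, 0, mean 0.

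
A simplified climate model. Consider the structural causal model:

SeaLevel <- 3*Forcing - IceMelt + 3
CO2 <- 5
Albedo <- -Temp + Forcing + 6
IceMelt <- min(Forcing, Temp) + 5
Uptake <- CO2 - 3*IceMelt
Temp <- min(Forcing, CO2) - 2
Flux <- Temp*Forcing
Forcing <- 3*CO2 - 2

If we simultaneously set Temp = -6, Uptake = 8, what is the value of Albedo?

25

The joint intervention fixes Temp = -6, Uptake = 8, removing each variable's own equation.
Forcing = 3*CO2 - 2  [with CO2=5]  = 13
Albedo = -Temp + Forcing + 6  [with Temp=-6, Forcing=13]  = 25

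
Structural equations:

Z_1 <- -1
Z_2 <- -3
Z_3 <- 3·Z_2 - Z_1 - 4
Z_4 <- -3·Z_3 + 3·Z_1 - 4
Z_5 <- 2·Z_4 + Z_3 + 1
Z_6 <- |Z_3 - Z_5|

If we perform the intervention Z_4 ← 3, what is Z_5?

-5

Intervening sets Z_4 = 3 and removes its equation (Z_4 <- -3·Z_3 + 3·Z_1 - 4).
Z_3 = 3·Z_2 - Z_1 - 4  [with Z_2=-3, Z_1=-1]  = -12
Z_5 = 2·Z_4 + Z_3 + 1  [with Z_4=3, Z_3=-12]  = -5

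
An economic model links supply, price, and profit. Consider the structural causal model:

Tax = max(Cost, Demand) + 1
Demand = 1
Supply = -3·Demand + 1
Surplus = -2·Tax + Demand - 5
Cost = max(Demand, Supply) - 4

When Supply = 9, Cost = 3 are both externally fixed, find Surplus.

-12

Under do(Supply = 9, Cost = 3), each intervened variable's structural equation is replaced by its fixed value.
Tax = max(Cost, Demand) + 1  [with Cost=3, Demand=1]  = 4
Surplus = -2·Tax + Demand - 5  [with Tax=4, Demand=1]  = -12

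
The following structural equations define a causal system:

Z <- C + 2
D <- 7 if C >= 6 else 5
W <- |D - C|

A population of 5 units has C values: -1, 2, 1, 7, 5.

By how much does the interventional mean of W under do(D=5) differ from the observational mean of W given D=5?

-0.25

The intervention sets D=5 in all 5 units regardless of C. Recomputing W per unit gives 6, 3, 4, 2, 0; average 3.
Observing D=5 restricts to units where D's equation naturally yields 5: C ∈ {-1, 2, 1, 5}. In that subpopulation W = 6, 3, 4, 0, mean 3.25.
Difference = 3 − 3.25 = -0.25.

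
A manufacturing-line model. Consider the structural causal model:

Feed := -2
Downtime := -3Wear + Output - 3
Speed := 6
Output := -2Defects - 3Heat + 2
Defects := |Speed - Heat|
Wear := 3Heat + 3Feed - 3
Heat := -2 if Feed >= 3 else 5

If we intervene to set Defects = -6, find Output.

-1

The intervention breaks the incoming arrows to Defects: Defects := |Speed - Heat| no longer applies, and Defects = -6.
Heat = -2 if Feed >= 3 else 5  [with Feed=-2]  = 5
Output = -2Defects - 3Heat + 2  [with Defects=-6, Heat=5]  = -1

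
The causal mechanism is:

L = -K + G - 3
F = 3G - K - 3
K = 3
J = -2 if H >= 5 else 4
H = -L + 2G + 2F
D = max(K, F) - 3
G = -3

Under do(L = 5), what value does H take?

The intervention breaks the incoming arrows to L: L = -K + G - 3 no longer applies, and L = 5.
F = 3G - K - 3  [with G=-3, K=3]  = -15
H = -L + 2G + 2F  [with L=5, G=-3, F=-15]  = -41

-41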